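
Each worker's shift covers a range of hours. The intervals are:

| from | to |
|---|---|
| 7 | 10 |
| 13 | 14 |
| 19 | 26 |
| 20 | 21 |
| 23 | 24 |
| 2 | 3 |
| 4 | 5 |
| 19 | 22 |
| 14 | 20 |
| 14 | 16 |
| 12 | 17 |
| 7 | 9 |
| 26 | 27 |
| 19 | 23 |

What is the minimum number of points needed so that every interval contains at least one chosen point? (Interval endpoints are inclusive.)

Sort by right endpoint; whenever an interval is uncovered, place a point at its right end.
Sorted: [2,3] [4,5] [7,9] [7,10] [13,14] [14,16] [12,17] [14,20] [20,21] [19,22] [19,23] [23,24] [19,26] [26,27]
{[2,3]} hit by 3; {[4,5]} hit by 5; {[7,9],[7,10]} hit by 9; {[13,14],[14,16],[12,17],[14,20]} hit by 14; {[20,21],[19,22],[19,23]} hit by 21; {[23,24],[19,26]} hit by 24; {[26,27]} hit by 27.
Points: 3, 5, 9, 14, 21, 24, 27 (7 total).

7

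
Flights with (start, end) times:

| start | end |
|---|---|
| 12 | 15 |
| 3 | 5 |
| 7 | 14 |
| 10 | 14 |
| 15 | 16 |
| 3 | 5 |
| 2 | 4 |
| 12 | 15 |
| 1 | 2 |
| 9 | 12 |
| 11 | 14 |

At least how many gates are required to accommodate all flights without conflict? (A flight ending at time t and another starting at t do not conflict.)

starts: [1, 2, 3, 3, 7, 9, 10, 11, 12, 12, 15]
ends:   [2, 4, 5, 5, 12, 14, 14, 14, 15, 15, 16]
s1→1 e2→0 s2→1 s3→2 s3→3 e4→2 e5→1 e5→0 s7→1 s9→2 s10→3 s11→4 e12→3 s12→4 s12→5  — peak 5.

5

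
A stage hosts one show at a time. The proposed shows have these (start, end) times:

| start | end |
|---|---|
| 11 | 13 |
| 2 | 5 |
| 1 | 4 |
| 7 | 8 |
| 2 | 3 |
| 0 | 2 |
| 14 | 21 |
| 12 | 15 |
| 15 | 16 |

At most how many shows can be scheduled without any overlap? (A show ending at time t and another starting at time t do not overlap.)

5

Sorted by end: (0,2)  (2,3)  (1,4)  (2,5)  (7,8)  (11,13)  (12,15)  (15,16)  (14,21)
take (0,2); take (2,3); skip (2,5); take (7,8); take (11,13); take (15,16).
Selected 5 shows.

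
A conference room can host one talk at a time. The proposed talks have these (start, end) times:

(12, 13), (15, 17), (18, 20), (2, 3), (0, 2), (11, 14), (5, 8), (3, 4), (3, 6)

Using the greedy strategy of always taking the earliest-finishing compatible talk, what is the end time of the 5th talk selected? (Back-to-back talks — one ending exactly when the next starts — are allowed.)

13

Sort by end time and greedily take each interval whose start is ≥ the last chosen end.
Sorted by end: (0,2)  (2,3)  (3,4)  (3,6)  (5,8)  (12,13)  (11,14)  (15,17)  (18,20)
take (0,2); take (2,3); take (3,4); take (5,8); take (12,13); take (15,17); take (18,20).
Selected: (0,2) (2,3) (3,4) (5,8) (12,13) (15,17) (18,20)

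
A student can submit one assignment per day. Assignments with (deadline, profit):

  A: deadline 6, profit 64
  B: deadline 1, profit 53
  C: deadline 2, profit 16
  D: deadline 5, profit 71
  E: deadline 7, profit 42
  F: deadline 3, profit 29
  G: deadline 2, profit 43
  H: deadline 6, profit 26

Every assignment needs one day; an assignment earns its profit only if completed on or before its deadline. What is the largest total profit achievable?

By profit: D(d5,71), A(d6,64), B(d1,53), G(d2,43), E(d7,42), F(d3,29), H(d6,26), C(d2,16)
D→slot 5; A→slot 6; B→slot 1; G→slot 2; E→slot 7; F→slot 3; H→slot 4; C skipped.
Profit = 53 + 43 + 29 + 26 + 71 + 64 + 42 = 328

328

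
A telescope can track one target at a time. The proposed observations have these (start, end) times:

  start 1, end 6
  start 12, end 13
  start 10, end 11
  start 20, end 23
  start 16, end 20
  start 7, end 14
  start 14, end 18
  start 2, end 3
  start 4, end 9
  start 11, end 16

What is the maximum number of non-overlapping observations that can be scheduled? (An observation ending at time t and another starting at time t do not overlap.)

6

Greedy by earliest finish: after sorting by end time, pick each interval compatible with the last pick.
Sorted by end: (2,3)  (1,6)  (4,9)  (10,11)  (12,13)  (7,14)  (11,16)  (14,18)  (16,20)  (20,23)
take (2,3); skip (1,6); take (4,9); take (10,11); take (12,13); skip (7,14); skip (11,16); take (14,18); skip (16,20); take (20,23).
Selected 6 observations.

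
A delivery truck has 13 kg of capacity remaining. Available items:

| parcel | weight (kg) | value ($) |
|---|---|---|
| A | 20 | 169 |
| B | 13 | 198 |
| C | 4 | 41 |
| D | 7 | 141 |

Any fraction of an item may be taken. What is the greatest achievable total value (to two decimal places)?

232.38

Order: D (141/7=20.14) > B (198/13=15.23) > C (41/4=10.25) > A (169/20=8.45)
Fill: take D (7 @ 141) → take 6/13 of B → 91.38; 13/13 used.
Total value = 232.38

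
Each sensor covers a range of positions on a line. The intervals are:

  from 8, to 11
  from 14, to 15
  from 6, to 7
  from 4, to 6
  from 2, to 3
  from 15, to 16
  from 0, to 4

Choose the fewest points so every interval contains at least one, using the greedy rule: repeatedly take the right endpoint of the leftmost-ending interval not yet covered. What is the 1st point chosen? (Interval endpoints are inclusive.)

Sorted: [2,3] [0,4] [4,6] [6,7] [8,11] [14,15] [15,16]
{[2,3],[0,4]} hit by 3; {[4,6],[6,7]} hit by 6; {[8,11]} hit by 11; {[14,15],[15,16]} hit by 15.
Points: 3, 6, 11, 15 (4 total).

3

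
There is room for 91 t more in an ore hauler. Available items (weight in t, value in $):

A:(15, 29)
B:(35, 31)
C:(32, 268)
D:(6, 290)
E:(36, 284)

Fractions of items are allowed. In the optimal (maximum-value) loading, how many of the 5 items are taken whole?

Order: D (290/6=48.33) > C (268/32=8.38) > E (284/36=7.89) > A (29/15=1.93) > B (31/35=0.89)
Fill: take D (6 @ 290) → take C (32 @ 268) → take E (36 @ 284) → take A (15 @ 29) → take 2/35 of B → 1.77; 91/91 used.
4 item(s) taken whole; one partial (take 2/35 of B).

4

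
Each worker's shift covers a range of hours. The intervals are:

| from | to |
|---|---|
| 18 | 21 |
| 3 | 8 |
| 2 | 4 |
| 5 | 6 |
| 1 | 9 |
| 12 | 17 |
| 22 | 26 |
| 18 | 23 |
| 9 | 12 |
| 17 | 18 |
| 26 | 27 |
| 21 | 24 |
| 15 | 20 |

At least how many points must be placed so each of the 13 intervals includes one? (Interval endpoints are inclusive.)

6

Sorted: [2,4] [5,6] [3,8] [1,9] [9,12] [12,17] [17,18] [15,20] [18,21] [18,23] [21,24] [22,26] [26,27]
{[2,4]} hit by 4; {[5,6],[3,8],[1,9]} hit by 6; {[9,12],[12,17]} hit by 12; {[17,18],[15,20],[18,21],[18,23]} hit by 18; {[21,24],[22,26]} hit by 24; {[26,27]} hit by 27.
Points: 4, 6, 12, 18, 24, 27 (6 total).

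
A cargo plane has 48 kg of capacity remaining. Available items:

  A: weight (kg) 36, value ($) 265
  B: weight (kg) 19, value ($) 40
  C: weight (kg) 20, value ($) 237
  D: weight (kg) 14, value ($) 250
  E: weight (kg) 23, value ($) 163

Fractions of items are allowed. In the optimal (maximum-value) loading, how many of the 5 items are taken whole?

Sort by value per unit weight and fill in that order.
Order: D (250/14=17.86) > C (237/20=11.85) > A (265/36=7.36) > E (163/23=7.09) > B (40/19=2.11)
Fill: take D (14 @ 250) → take C (20 @ 237) → take 14/36 of A → 103.06; 48/48 used.
2 item(s) taken whole; one partial (take 14/36 of A).

2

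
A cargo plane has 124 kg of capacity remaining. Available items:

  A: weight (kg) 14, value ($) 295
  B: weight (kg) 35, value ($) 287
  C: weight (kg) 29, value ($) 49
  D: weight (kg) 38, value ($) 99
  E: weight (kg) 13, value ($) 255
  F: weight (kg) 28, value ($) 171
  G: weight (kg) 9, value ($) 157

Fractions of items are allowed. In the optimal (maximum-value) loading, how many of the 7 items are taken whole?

Order: A (295/14=21.07) > E (255/13=19.62) > G (157/9=17.44) > B (287/35=8.20) > F (171/28=6.11) > D (99/38=2.61) > C (49/29=1.69)
Fill: take A (14 @ 295) → take E (13 @ 255) → take G (9 @ 157) → take B (35 @ 287) → take F (28 @ 171) → take 25/38 of D → 65.13; 124/124 used.
5 item(s) taken whole; one partial (take 25/38 of D).

5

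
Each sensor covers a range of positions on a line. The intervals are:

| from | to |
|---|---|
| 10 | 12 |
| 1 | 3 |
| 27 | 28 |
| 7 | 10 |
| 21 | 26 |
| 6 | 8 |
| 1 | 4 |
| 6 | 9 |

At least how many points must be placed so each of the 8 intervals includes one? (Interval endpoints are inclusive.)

5

By right end: [1,3]  [1,4]  [6,8]  [6,9]  [7,10]  [10,12]  [21,26]  [27,28]
[1,3] uncovered → point at 3; [6,8] uncovered → point at 8; [10,12] uncovered → point at 12; [21,26] uncovered → point at 26; [27,28] uncovered → point at 28.
Points: 3, 8, 12, 26, 28 (5 total).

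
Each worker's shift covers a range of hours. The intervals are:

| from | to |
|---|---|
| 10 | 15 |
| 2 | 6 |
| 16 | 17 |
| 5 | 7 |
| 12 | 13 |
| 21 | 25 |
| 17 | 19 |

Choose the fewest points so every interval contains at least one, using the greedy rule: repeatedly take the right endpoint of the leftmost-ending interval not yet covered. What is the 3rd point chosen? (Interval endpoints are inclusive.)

Sort by right endpoint; whenever an interval is uncovered, place a point at its right end.
By right end: [2,6]  [5,7]  [12,13]  [10,15]  [16,17]  [17,19]  [21,25]
[2,6] uncovered → point at 6; [12,13] uncovered → point at 13; [16,17] uncovered → point at 17; [21,25] uncovered → point at 25.
Points: 6, 13, 17, 25 (4 total).

17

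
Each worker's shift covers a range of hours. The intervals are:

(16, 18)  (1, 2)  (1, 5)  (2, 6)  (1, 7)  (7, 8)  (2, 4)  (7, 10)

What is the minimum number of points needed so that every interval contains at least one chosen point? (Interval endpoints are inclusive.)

Sorted: [1,2] [2,4] [1,5] [2,6] [1,7] [7,8] [7,10] [16,18]
{[1,2],[2,4],[1,5],[2,6],[1,7]} hit by 2; {[7,8],[7,10]} hit by 8; {[16,18]} hit by 18.
Points: 2, 8, 18 (3 total).

3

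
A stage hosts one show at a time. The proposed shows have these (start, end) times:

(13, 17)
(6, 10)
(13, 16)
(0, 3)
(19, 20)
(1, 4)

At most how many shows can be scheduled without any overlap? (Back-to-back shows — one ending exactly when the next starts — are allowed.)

Greedy by earliest finish: after sorting by end time, pick each interval compatible with the last pick.
By end time: (0,3), (1,4), (6,10), (13,16), (13,17), (19,20).
Pick (0,3); next start ≥ 3 → (6,10); next start ≥ 10 → (13,16); next start ≥ 16 → (19,20).
Selected 4 shows.

4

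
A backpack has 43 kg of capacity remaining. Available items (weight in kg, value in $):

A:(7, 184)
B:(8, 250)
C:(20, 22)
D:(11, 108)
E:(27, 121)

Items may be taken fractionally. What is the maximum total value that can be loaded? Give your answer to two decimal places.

618.19

Order: B (250/8=31.25) > A (184/7=26.29) > D (108/11=9.82) > E (121/27=4.48) > C (22/20=1.10)
Fill: take B (8 @ 250) → take A (7 @ 184) → take D (11 @ 108) → take 17/27 of E → 76.19; 43/43 used.
Total value = 618.19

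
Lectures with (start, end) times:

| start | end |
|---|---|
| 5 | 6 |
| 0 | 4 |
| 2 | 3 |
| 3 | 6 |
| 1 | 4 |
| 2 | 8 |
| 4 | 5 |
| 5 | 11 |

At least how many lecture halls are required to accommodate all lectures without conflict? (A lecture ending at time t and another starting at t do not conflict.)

Count concurrent intervals with a sweep; the peak is the room count.
Events (time:±→running): 0:+→1 1:+→2 2:+→3 2:+→4 … peak 4.

4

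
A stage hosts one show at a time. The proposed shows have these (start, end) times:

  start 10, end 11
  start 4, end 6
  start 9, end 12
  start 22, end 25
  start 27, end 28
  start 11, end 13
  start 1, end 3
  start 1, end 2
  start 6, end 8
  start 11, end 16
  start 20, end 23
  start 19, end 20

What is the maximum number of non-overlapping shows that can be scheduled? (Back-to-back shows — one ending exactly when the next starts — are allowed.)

8

Sorted by end: (1,2)  (1,3)  (4,6)  (6,8)  (10,11)  (9,12)  (11,13)  (11,16)  (19,20)  (20,23)  (22,25)  (27,28)
take (1,2); skip (1,3); take (4,6); take (6,8); take (10,11); take (11,13); take (19,20); take (20,23); take (27,28).
Selected 8 shows.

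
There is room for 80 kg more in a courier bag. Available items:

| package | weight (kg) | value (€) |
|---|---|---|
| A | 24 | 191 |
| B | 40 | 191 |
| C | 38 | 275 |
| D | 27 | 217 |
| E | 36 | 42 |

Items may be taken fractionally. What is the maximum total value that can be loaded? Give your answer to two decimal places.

617.87

Ratios (sorted): D 8.04, A 7.96, C 7.24, B 4.78, E 1.17
take D (27 @ 217); take A (24 @ 191); take 29/38 of C → 209.87. Capacity used 80/80.
Total value = 617.87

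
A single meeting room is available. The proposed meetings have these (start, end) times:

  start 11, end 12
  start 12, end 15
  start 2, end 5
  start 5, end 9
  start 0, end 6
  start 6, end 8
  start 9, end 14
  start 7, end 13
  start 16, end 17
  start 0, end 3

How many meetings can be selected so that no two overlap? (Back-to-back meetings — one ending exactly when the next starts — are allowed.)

By end time: (0,3), (2,5), (0,6), (6,8), (5,9), (11,12), (7,13), (9,14), (12,15), (16,17).
Pick (0,3); next start ≥ 3 → (6,8); next start ≥ 8 → (11,12); next start ≥ 12 → (12,15); next start ≥ 15 → (16,17).
Selected 5 meetings.

5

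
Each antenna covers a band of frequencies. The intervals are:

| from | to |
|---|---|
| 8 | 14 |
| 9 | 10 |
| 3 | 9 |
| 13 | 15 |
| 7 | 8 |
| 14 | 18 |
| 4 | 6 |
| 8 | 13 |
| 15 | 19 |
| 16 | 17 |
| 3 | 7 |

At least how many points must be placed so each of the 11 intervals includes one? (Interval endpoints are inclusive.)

5

Process intervals by earliest right end; each time one isn't hit yet, stab at its right endpoint.
By right end: [4,6]  [3,7]  [7,8]  [3,9]  [9,10]  [8,13]  [8,14]  [13,15]  [16,17]  [14,18]  [15,19]
[4,6] uncovered → point at 6; [7,8] uncovered → point at 8; [9,10] uncovered → point at 10; [13,15] uncovered → point at 15; [16,17] uncovered → point at 17.
Points: 6, 8, 10, 15, 17 (5 total).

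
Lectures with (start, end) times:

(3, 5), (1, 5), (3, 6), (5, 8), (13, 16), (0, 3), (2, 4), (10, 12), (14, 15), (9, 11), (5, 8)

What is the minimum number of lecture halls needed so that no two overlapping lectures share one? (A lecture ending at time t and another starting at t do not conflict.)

4

Events (time:±→running): 0:+→1 1:+→2 2:+→3 3:-→2 3:+→3 3:+→4 … peak 4.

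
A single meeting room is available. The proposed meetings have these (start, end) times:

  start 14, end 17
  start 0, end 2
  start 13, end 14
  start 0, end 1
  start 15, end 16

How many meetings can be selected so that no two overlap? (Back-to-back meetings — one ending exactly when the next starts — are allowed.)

3

Greedy by earliest finish: after sorting by end time, pick each interval compatible with the last pick.
By end time: (0,1), (0,2), (13,14), (15,16), (14,17).
Pick (0,1); next start ≥ 1 → (13,14); next start ≥ 14 → (15,16).
Selected 3 meetings.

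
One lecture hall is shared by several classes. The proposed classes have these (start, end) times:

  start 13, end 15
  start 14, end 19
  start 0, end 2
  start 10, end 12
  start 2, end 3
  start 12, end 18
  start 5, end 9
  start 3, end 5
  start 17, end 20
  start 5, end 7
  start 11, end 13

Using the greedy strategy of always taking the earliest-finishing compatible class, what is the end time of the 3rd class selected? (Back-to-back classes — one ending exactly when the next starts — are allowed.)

By end time: (0,2), (2,3), (3,5), (5,7), (5,9), (10,12), (11,13), (13,15), (12,18), (14,19), (17,20).
Pick (0,2); next start ≥ 2 → (2,3); next start ≥ 3 → (3,5); next start ≥ 5 → (5,7); next start ≥ 7 → (10,12); next start ≥ 12 → (13,15); next start ≥ 15 → (17,20).
Selected: (0,2) (2,3) (3,5) (5,7) (10,12) (13,15) (17,20)

5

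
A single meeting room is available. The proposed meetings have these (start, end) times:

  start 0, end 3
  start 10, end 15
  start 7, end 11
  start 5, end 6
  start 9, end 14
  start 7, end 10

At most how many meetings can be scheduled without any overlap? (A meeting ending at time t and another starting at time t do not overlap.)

Sorted by end: (0,3)  (5,6)  (7,10)  (7,11)  (9,14)  (10,15)
take (0,3); take (5,6); take (7,10); take (10,15).
Selected 4 meetings.

4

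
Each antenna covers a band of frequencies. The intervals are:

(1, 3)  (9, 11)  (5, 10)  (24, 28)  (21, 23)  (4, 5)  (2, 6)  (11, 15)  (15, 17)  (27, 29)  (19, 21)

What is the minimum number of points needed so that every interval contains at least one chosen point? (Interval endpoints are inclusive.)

Process intervals by earliest right end; each time one isn't hit yet, stab at its right endpoint.
By right end: [1,3]  [4,5]  [2,6]  [5,10]  [9,11]  [11,15]  [15,17]  [19,21]  [21,23]  [24,28]  [27,29]
[1,3] uncovered → point at 3; [4,5] uncovered → point at 5; [9,11] uncovered → point at 11; [15,17] uncovered → point at 17; [19,21] uncovered → point at 21; [24,28] uncovered → point at 28.
Points: 3, 5, 11, 17, 21, 28 (6 total).

6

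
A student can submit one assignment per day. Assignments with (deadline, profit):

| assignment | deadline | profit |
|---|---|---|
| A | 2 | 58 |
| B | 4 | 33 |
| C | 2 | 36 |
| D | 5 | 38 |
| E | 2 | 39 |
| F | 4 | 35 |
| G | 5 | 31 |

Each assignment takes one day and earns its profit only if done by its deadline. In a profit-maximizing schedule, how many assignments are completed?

5

By profit: A(d2,58), E(d2,39), D(d5,38), C(d2,36), F(d4,35), B(d4,33), G(d5,31)
A→slot 2; E→slot 1; D→slot 5; C skipped; F→slot 4; B→slot 3; G skipped.
5 of 7 scheduled.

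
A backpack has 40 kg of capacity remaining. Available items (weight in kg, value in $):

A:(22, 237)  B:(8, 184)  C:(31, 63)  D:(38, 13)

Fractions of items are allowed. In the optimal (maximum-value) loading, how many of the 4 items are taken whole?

Ratios (sorted): B 23.00, A 10.77, C 2.03, D 0.34
take B (8 @ 184); take A (22 @ 237); take 10/31 of C → 20.32. Capacity used 40/40.
2 item(s) taken whole; one partial (take 10/31 of C).

2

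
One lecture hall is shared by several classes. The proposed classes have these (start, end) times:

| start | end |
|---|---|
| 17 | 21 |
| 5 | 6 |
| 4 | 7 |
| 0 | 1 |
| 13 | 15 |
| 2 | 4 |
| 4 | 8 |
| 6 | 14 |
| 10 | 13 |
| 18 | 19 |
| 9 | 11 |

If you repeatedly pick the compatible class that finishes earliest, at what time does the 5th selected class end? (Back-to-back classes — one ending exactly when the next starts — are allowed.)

Greedy by earliest finish: after sorting by end time, pick each interval compatible with the last pick.
By end time: (0,1), (2,4), (5,6), (4,7), (4,8), (9,11), (10,13), (6,14), (13,15), (18,19), (17,21).
Pick (0,1); next start ≥ 1 → (2,4); next start ≥ 4 → (5,6); next start ≥ 6 → (9,11); next start ≥ 11 → (13,15); next start ≥ 15 → (18,19).
Selected: (0,1) (2,4) (5,6) (9,11) (13,15) (18,19)

15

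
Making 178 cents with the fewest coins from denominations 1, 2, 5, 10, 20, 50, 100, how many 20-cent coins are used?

1

178 − 1×100→78 − 1×50→28 − 1×20→8 − 1×5→3 − 1×2→1 − 1×1→0
Count of 20: 1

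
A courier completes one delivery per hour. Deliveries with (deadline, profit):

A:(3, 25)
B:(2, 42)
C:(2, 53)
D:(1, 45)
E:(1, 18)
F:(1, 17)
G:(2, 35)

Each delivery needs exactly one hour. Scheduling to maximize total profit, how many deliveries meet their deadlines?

Sort by profit descending; place each in the latest free slot ≤ its deadline.
Profit order: C=53 D=45 B=42 G=35 A=25 E=18 F=17
Assign: C→slot 2, D→slot 1, B skipped, G skipped, A→slot 3, E skipped, F skipped.
Slots: [1:D] [2:C] [3:A]
3 of 7 scheduled.

3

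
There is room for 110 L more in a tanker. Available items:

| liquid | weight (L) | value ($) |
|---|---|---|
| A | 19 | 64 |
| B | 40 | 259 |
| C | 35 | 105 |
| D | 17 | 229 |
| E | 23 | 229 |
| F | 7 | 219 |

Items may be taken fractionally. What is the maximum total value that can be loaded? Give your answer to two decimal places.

1012.00

Sort by value per unit weight and fill in that order.
Ratios (sorted): F 31.29, D 13.47, E 9.96, B 6.47, A 3.37, C 3.00
take F (7 @ 219); take D (17 @ 229); take E (23 @ 229); take B (40 @ 259); take A (19 @ 64); take 4/35 of C → 12.00. Capacity used 110/110.
Total value = 1012.00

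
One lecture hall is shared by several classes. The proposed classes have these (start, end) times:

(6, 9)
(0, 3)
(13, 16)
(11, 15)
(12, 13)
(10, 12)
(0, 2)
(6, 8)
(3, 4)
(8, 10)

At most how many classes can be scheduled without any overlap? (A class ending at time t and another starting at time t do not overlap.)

7

By end time: (0,2), (0,3), (3,4), (6,8), (6,9), (8,10), (10,12), (12,13), (11,15), (13,16).
Pick (0,2); next start ≥ 2 → (3,4); next start ≥ 4 → (6,8); next start ≥ 8 → (8,10); next start ≥ 10 → (10,12); next start ≥ 12 → (12,13); next start ≥ 13 → (13,16).
Selected 7 classes.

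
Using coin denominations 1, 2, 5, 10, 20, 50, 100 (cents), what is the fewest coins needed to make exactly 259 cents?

6

259 = 2×100 + 1×50 + 1×5 + 2×2
Total coins = 2 + 1 + 1 + 2 = 6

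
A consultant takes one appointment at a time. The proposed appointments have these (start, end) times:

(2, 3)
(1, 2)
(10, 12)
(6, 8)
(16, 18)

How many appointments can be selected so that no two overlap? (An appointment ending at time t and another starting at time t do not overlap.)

Order by finish time; keep every interval that doesn't clash with the previous kept one.
By end time: (1,2), (2,3), (6,8), (10,12), (16,18).
Pick (1,2); next start ≥ 2 → (2,3); next start ≥ 3 → (6,8); next start ≥ 8 → (10,12); next start ≥ 12 → (16,18).
Selected 5 appointments.

5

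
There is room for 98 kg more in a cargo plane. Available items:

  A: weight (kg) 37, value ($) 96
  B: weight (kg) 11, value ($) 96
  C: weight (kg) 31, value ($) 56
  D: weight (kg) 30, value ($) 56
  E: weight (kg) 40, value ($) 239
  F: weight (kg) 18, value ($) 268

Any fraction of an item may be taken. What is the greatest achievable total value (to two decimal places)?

678.24

Greedy by value/weight ratio, highest first.
Order: F (268/18=14.89) > B (96/11=8.73) > E (239/40=5.97) > A (96/37=2.59) > D (56/30=1.87) > C (56/31=1.81)
Fill: take F (18 @ 268) → take B (11 @ 96) → take E (40 @ 239) → take 29/37 of A → 75.24; 98/98 used.
Total value = 678.24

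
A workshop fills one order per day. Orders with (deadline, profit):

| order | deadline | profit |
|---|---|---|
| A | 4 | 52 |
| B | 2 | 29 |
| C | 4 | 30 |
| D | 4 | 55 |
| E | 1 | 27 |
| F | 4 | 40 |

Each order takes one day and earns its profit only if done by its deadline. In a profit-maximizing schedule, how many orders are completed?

4

Profit order: D=55 A=52 F=40 C=30 B=29 E=27
Assign: D→slot 4, A→slot 3, F→slot 2, C→slot 1, B skipped, E skipped.
Slots: [1:C] [2:F] [3:A] [4:D]
4 of 6 scheduled.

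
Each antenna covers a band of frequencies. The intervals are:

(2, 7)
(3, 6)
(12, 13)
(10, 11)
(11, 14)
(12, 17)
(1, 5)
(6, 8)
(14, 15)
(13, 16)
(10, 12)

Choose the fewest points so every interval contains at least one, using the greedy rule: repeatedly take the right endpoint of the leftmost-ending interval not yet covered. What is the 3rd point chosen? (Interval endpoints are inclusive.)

Sorted: [1,5] [3,6] [2,7] [6,8] [10,11] [10,12] [12,13] [11,14] [14,15] [13,16] [12,17]
{[1,5],[3,6],[2,7]} hit by 5; {[6,8]} hit by 8; {[10,11],[10,12]} hit by 11; {[12,13],[11,14]} hit by 13; {[14,15],[13,16],[12,17]} hit by 15.
Points: 5, 8, 11, 13, 15 (5 total).

11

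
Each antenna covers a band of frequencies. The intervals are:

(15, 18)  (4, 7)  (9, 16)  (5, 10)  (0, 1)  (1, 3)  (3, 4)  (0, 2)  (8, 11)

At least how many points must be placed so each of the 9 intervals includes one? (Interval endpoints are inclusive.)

4

Process intervals by earliest right end; each time one isn't hit yet, stab at its right endpoint.
Sorted: [0,1] [0,2] [1,3] [3,4] [4,7] [5,10] [8,11] [9,16] [15,18]
{[0,1],[0,2],[1,3]} hit by 1; {[3,4],[4,7]} hit by 4; {[5,10],[8,11],[9,16]} hit by 10; {[15,18]} hit by 18.
Points: 1, 4, 10, 18 (4 total).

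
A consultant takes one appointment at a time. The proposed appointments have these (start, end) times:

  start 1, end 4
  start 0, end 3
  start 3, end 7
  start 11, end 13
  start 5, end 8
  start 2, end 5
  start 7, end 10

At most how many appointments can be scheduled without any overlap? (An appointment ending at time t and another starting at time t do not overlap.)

Sort by end time and greedily take each interval whose start is ≥ the last chosen end.
Sorted by end: (0,3)  (1,4)  (2,5)  (3,7)  (5,8)  (7,10)  (11,13)
take (0,3); skip (1,4); take (3,7); take (7,10); take (11,13).
Selected 4 appointments.

4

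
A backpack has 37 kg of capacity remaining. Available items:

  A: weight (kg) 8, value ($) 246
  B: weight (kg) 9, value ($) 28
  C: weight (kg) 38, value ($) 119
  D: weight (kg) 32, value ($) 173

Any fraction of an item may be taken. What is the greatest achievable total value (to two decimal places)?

402.78

Order: A (246/8=30.75) > D (173/32=5.41) > C (119/38=3.13) > B (28/9=3.11)
Fill: take A (8 @ 246) → take 29/32 of D → 156.78; 37/37 used.
Total value = 402.78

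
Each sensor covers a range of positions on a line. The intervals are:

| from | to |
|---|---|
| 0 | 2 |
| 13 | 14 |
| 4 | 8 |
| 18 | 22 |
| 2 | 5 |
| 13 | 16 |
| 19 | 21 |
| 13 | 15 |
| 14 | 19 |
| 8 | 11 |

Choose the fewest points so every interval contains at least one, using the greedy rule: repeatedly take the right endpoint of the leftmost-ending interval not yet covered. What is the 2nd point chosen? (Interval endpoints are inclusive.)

8

Sort by right endpoint; whenever an interval is uncovered, place a point at its right end.
By right end: [0,2]  [2,5]  [4,8]  [8,11]  [13,14]  [13,15]  [13,16]  [14,19]  [19,21]  [18,22]
[0,2] uncovered → point at 2; [4,8] uncovered → point at 8; [13,14] uncovered → point at 14; [19,21] uncovered → point at 21.
Points: 2, 8, 14, 21 (4 total).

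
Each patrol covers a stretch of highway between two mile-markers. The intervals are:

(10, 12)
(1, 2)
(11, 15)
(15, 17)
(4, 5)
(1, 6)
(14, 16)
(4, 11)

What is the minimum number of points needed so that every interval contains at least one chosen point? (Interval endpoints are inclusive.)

4

Process intervals by earliest right end; each time one isn't hit yet, stab at its right endpoint.
Sorted: [1,2] [4,5] [1,6] [4,11] [10,12] [11,15] [14,16] [15,17]
{[1,2]} hit by 2; {[4,5],[1,6],[4,11]} hit by 5; {[10,12],[11,15]} hit by 12; {[14,16],[15,17]} hit by 16.
Points: 2, 5, 12, 16 (4 total).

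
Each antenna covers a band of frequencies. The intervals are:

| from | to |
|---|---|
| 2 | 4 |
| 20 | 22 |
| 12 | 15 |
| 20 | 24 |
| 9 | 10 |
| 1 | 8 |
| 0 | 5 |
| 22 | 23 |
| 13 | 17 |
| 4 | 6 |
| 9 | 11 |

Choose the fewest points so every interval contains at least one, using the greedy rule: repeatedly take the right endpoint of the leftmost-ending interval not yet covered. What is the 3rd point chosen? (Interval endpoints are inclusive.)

Sorted: [2,4] [0,5] [4,6] [1,8] [9,10] [9,11] [12,15] [13,17] [20,22] [22,23] [20,24]
{[2,4],[0,5],[4,6],[1,8]} hit by 4; {[9,10],[9,11]} hit by 10; {[12,15],[13,17]} hit by 15; {[20,22],[22,23],[20,24]} hit by 22.
Points: 4, 10, 15, 22 (4 total).

15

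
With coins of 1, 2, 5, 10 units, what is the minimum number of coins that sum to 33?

5

Greedy: take as many of the largest coin as possible, then repeat with the remainder.
33 = 3×10 + 1×2 + 1×1
Total coins = 3 + 1 + 1 = 5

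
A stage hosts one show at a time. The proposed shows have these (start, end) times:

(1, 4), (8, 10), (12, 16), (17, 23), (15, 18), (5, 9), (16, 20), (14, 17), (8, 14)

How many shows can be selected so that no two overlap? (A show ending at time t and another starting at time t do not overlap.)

4

By end time: (1,4), (5,9), (8,10), (8,14), (12,16), (14,17), (15,18), (16,20), (17,23).
Pick (1,4); next start ≥ 4 → (5,9); next start ≥ 9 → (12,16); next start ≥ 16 → (16,20).
Selected 4 shows.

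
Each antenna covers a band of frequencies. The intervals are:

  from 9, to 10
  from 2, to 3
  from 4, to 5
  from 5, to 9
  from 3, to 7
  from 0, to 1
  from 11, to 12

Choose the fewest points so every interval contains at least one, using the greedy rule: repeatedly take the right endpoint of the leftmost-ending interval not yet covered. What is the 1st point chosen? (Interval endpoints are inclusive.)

Process intervals by earliest right end; each time one isn't hit yet, stab at its right endpoint.
By right end: [0,1]  [2,3]  [4,5]  [3,7]  [5,9]  [9,10]  [11,12]
[0,1] uncovered → point at 1; [2,3] uncovered → point at 3; [4,5] uncovered → point at 5; [9,10] uncovered → point at 10; [11,12] uncovered → point at 12.
Points: 1, 3, 5, 10, 12 (5 total).

1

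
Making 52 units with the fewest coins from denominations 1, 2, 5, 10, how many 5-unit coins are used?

0

52 − 5×10→2 − 1×2→0
Count of 5: 0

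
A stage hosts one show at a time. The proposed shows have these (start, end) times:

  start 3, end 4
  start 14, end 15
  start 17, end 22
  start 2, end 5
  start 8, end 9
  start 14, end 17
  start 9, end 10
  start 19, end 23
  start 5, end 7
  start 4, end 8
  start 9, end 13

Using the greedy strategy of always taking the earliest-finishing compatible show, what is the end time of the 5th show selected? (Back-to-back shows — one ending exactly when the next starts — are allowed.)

By end time: (3,4), (2,5), (5,7), (4,8), (8,9), (9,10), (9,13), (14,15), (14,17), (17,22), (19,23).
Pick (3,4); next start ≥ 4 → (5,7); next start ≥ 7 → (8,9); next start ≥ 9 → (9,10); next start ≥ 10 → (14,15); next start ≥ 15 → (17,22).
Selected: (3,4) (5,7) (8,9) (9,10) (14,15) (17,22)

15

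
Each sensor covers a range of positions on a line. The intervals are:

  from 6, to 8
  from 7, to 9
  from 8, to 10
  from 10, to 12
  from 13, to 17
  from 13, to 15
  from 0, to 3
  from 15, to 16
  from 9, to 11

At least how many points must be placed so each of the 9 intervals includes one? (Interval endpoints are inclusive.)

4

Sorted: [0,3] [6,8] [7,9] [8,10] [9,11] [10,12] [13,15] [15,16] [13,17]
{[0,3]} hit by 3; {[6,8],[7,9],[8,10]} hit by 8; {[9,11],[10,12]} hit by 11; {[13,15],[15,16],[13,17]} hit by 15.
Points: 3, 8, 11, 15 (4 total).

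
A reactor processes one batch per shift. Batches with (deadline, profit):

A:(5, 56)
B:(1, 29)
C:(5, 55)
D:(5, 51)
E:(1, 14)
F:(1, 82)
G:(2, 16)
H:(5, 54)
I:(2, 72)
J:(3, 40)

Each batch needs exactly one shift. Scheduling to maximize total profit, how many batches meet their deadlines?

Take jobs in profit order; each goes to the latest open slot no later than its deadline.
Profit order: F=82 I=72 A=56 C=55 H=54 D=51 J=40 B=29 G=16 E=14
Assign: F→slot 1, I→slot 2, A→slot 5, C→slot 4, H→slot 3, D skipped, J skipped, B skipped, G skipped, E skipped.
Slots: [1:F] [2:I] [3:H] [4:C] [5:A]
5 of 10 scheduled.

5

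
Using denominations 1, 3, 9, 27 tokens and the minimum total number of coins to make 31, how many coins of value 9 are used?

Greedy: take as many of the largest coin as possible, then repeat with the remainder.
31 = 1×27 + 1×3 + 1×1
Count of 9: 0

0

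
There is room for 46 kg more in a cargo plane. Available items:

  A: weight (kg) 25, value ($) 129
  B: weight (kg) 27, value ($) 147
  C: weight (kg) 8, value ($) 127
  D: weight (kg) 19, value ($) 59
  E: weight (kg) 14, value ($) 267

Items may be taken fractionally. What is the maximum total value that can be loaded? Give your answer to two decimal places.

524.67

Ratios (sorted): E 19.07, C 15.88, B 5.44, A 5.16, D 3.11
take E (14 @ 267); take C (8 @ 127); take 24/27 of B → 130.67. Capacity used 46/46.
Total value = 524.67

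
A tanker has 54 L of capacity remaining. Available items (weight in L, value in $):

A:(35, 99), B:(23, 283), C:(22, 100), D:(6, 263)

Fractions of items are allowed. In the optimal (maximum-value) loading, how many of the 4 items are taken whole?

3

Order: D (263/6=43.83) > B (283/23=12.30) > C (100/22=4.55) > A (99/35=2.83)
Fill: take D (6 @ 263) → take B (23 @ 283) → take C (22 @ 100) → take 3/35 of A → 8.49; 54/54 used.
3 item(s) taken whole; one partial (take 3/35 of A).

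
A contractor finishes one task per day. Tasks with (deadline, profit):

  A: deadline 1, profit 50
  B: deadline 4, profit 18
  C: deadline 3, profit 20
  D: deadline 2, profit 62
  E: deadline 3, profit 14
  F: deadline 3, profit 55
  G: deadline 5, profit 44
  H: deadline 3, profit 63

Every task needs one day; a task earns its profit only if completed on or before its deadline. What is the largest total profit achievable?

By profit: H(d3,63), D(d2,62), F(d3,55), A(d1,50), G(d5,44), C(d3,20), B(d4,18), E(d3,14)
H→slot 3; D→slot 2; F→slot 1; A skipped; G→slot 5; C skipped; B→slot 4; E skipped.
Profit = 55 + 62 + 63 + 18 + 44 = 242

242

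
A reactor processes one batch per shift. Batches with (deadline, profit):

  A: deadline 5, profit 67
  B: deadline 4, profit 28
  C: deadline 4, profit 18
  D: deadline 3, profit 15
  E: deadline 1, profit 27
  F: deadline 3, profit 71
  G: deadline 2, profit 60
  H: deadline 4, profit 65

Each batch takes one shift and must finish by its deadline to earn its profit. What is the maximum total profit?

Take jobs in profit order; each goes to the latest open slot no later than its deadline.
Profit order: F=71 A=67 H=65 G=60 B=28 E=27 C=18 D=15
Assign: F→slot 3, A→slot 5, H→slot 4, G→slot 2, B→slot 1, E skipped, C skipped, D skipped.
Slots: [1:B] [2:G] [3:F] [4:H] [5:A]
Profit = 28 + 60 + 71 + 65 + 67 = 291

291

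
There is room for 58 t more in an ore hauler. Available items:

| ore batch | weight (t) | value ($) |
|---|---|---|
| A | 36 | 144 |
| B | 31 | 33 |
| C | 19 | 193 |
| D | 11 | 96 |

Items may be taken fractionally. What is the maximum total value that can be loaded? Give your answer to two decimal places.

401.00

Greedy by value/weight ratio, highest first.
Ratios (sorted): C 10.16, D 8.73, A 4.00, B 1.06
take C (19 @ 193); take D (11 @ 96); take 28/36 of A → 112.00. Capacity used 58/58.
Total value = 401.00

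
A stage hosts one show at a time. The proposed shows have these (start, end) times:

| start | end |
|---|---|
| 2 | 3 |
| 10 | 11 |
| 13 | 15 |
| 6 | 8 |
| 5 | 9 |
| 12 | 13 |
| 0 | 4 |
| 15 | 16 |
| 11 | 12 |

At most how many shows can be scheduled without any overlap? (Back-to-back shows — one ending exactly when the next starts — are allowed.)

7

Order by finish time; keep every interval that doesn't clash with the previous kept one.
Sorted by end: (2,3)  (0,4)  (6,8)  (5,9)  (10,11)  (11,12)  (12,13)  (13,15)  (15,16)
take (2,3); skip (0,4); take (6,8); take (10,11); take (11,12); take (12,13); take (13,15); take (15,16).
Selected 7 shows.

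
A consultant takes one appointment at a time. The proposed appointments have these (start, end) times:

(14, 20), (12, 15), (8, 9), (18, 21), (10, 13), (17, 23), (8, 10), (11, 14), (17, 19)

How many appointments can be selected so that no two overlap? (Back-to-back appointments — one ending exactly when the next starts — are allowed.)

Sorted by end: (8,9)  (8,10)  (10,13)  (11,14)  (12,15)  (17,19)  (14,20)  (18,21)  (17,23)
take (8,9); take (10,13); take (17,19); skip (14,20); skip (18,21).
Selected 3 appointments.

3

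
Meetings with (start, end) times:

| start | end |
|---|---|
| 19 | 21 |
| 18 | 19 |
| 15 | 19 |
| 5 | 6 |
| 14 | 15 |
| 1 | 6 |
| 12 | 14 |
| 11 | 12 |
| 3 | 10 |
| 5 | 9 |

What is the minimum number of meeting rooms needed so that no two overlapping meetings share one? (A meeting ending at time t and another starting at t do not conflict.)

Events (time:±→running): 1:+→1 3:+→2 5:+→3 5:+→4 … peak 4.

4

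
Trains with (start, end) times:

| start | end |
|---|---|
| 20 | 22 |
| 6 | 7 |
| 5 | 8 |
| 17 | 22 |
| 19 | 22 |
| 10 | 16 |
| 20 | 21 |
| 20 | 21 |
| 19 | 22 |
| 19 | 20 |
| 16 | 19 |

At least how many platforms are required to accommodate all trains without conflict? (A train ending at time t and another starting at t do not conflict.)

6

Count concurrent intervals with a sweep; the peak is the room count.
starts: [5, 6, 10, 16, 17, 19, 19, 19, 20, 20, 20]
ends:   [7, 8, 16, 19, 20, 21, 21, 22, 22, 22, 22]
s5→1 s6→2 e7→1 e8→0 s10→1 e16→0 s16→1 s17→2 e19→1 s19→2 s19→3 s19→4 e20→3 s20→4 s20→5 s20→6  — peak 6.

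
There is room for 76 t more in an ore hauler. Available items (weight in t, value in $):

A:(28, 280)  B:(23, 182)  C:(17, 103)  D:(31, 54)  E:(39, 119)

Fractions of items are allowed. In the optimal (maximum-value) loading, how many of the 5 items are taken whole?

3

Sort by value per unit weight and fill in that order.
Order: A (280/28=10.00) > B (182/23=7.91) > C (103/17=6.06) > E (119/39=3.05) > D (54/31=1.74)
Fill: take A (28 @ 280) → take B (23 @ 182) → take C (17 @ 103) → take 8/39 of E → 24.41; 76/76 used.
3 item(s) taken whole; one partial (take 8/39 of E).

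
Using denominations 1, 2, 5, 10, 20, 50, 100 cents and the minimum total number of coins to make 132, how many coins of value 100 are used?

Use the largest denomination that fits, subtract, and repeat.
132 − 1×100→32 − 1×20→12 − 1×10→2 − 1×2→0
Count of 100: 1

1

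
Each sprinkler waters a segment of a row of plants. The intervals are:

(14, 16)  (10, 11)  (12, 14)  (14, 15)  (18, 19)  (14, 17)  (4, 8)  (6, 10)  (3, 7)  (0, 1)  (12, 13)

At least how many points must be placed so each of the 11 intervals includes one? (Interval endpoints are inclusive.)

By right end: [0,1]  [3,7]  [4,8]  [6,10]  [10,11]  [12,13]  [12,14]  [14,15]  [14,16]  [14,17]  [18,19]
[0,1] uncovered → point at 1; [3,7] uncovered → point at 7; [10,11] uncovered → point at 11; [12,13] uncovered → point at 13; [14,15] uncovered → point at 15; [18,19] uncovered → point at 19.
Points: 1, 7, 11, 13, 15, 19 (6 total).

6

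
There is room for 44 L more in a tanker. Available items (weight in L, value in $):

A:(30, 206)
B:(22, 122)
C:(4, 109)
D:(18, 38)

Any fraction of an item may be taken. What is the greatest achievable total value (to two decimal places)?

Ratios (sorted): C 27.25, A 6.87, B 5.55, D 2.11
take C (4 @ 109); take A (30 @ 206); take 10/22 of B → 55.45. Capacity used 44/44.
Total value = 370.45

370.45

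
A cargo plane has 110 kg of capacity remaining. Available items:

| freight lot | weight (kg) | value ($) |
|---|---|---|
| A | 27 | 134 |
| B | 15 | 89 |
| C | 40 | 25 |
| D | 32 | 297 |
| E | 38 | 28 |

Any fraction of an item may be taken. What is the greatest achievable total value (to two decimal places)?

Sort by value per unit weight and fill in that order.
Ratios (sorted): D 9.28, B 5.93, A 4.96, E 0.74, C 0.62
take D (32 @ 297); take B (15 @ 89); take A (27 @ 134); take 36/38 of E → 26.53. Capacity used 110/110.
Total value = 546.53

546.53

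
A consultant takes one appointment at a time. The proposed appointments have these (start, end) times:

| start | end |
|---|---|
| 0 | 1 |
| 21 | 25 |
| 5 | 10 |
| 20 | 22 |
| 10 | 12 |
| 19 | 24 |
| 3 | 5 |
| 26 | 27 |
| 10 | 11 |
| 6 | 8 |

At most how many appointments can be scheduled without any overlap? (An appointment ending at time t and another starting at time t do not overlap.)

Greedy by earliest finish: after sorting by end time, pick each interval compatible with the last pick.
By end time: (0,1), (3,5), (6,8), (5,10), (10,11), (10,12), (20,22), (19,24), (21,25), (26,27).
Pick (0,1); next start ≥ 1 → (3,5); next start ≥ 5 → (6,8); next start ≥ 8 → (10,11); next start ≥ 11 → (20,22); next start ≥ 22 → (26,27).
Selected 6 appointments.

6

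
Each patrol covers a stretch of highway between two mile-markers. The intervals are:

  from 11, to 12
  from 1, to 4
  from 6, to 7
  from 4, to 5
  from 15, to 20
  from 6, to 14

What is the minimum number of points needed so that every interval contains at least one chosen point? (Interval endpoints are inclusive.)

4

Process intervals by earliest right end; each time one isn't hit yet, stab at its right endpoint.
Sorted: [1,4] [4,5] [6,7] [11,12] [6,14] [15,20]
{[1,4],[4,5]} hit by 4; {[6,7]} hit by 7; {[11,12],[6,14]} hit by 12; {[15,20]} hit by 20.
Points: 4, 7, 12, 20 (4 total).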